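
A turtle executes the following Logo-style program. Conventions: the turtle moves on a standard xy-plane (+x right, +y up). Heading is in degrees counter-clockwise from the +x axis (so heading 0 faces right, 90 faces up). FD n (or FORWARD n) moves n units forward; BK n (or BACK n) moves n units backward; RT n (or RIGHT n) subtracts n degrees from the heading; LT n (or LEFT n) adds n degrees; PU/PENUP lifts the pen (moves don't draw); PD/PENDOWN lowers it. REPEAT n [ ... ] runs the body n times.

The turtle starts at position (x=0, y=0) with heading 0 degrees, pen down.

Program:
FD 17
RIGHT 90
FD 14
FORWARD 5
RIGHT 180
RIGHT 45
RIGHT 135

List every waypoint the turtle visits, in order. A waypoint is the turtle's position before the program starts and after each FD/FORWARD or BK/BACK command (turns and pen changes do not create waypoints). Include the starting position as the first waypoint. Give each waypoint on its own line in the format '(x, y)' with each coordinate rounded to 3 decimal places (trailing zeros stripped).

Executing turtle program step by step:
Start: pos=(0,0), heading=0, pen down
FD 17: (0,0) -> (17,0) [heading=0, draw]
RT 90: heading 0 -> 270
FD 14: (17,0) -> (17,-14) [heading=270, draw]
FD 5: (17,-14) -> (17,-19) [heading=270, draw]
RT 180: heading 270 -> 90
RT 45: heading 90 -> 45
RT 135: heading 45 -> 270
Final: pos=(17,-19), heading=270, 3 segment(s) drawn
Waypoints (4 total):
(0, 0)
(17, 0)
(17, -14)
(17, -19)

Answer: (0, 0)
(17, 0)
(17, -14)
(17, -19)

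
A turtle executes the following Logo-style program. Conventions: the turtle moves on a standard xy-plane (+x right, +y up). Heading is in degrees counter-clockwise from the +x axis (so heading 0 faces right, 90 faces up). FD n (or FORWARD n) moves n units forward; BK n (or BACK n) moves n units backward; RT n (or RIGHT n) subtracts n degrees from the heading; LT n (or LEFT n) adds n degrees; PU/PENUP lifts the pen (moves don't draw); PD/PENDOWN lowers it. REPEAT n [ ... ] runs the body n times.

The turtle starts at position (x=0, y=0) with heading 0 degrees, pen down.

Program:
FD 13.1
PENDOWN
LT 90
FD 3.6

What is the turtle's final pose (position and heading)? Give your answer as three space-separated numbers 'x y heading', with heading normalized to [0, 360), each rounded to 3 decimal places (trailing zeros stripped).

Executing turtle program step by step:
Start: pos=(0,0), heading=0, pen down
FD 13.1: (0,0) -> (13.1,0) [heading=0, draw]
PD: pen down
LT 90: heading 0 -> 90
FD 3.6: (13.1,0) -> (13.1,3.6) [heading=90, draw]
Final: pos=(13.1,3.6), heading=90, 2 segment(s) drawn

Answer: 13.1 3.6 90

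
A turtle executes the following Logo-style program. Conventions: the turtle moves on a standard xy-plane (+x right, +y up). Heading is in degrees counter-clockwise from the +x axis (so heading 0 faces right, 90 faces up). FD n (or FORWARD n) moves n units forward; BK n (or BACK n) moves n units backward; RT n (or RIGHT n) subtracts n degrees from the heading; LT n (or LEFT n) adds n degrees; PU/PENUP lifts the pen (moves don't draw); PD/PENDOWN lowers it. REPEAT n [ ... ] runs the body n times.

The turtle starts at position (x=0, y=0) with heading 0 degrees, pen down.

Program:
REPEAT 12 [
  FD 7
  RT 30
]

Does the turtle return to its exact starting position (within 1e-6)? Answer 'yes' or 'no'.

Executing turtle program step by step:
Start: pos=(0,0), heading=0, pen down
REPEAT 12 [
  -- iteration 1/12 --
  FD 7: (0,0) -> (7,0) [heading=0, draw]
  RT 30: heading 0 -> 330
  -- iteration 2/12 --
  FD 7: (7,0) -> (13.062,-3.5) [heading=330, draw]
  RT 30: heading 330 -> 300
  -- iteration 3/12 --
  FD 7: (13.062,-3.5) -> (16.562,-9.562) [heading=300, draw]
  RT 30: heading 300 -> 270
  -- iteration 4/12 --
  FD 7: (16.562,-9.562) -> (16.562,-16.562) [heading=270, draw]
  RT 30: heading 270 -> 240
  -- iteration 5/12 --
  FD 7: (16.562,-16.562) -> (13.062,-22.624) [heading=240, draw]
  RT 30: heading 240 -> 210
  -- iteration 6/12 --
  FD 7: (13.062,-22.624) -> (7,-26.124) [heading=210, draw]
  RT 30: heading 210 -> 180
  -- iteration 7/12 --
  FD 7: (7,-26.124) -> (0,-26.124) [heading=180, draw]
  RT 30: heading 180 -> 150
  -- iteration 8/12 --
  FD 7: (0,-26.124) -> (-6.062,-22.624) [heading=150, draw]
  RT 30: heading 150 -> 120
  -- iteration 9/12 --
  FD 7: (-6.062,-22.624) -> (-9.562,-16.562) [heading=120, draw]
  RT 30: heading 120 -> 90
  -- iteration 10/12 --
  FD 7: (-9.562,-16.562) -> (-9.562,-9.562) [heading=90, draw]
  RT 30: heading 90 -> 60
  -- iteration 11/12 --
  FD 7: (-9.562,-9.562) -> (-6.062,-3.5) [heading=60, draw]
  RT 30: heading 60 -> 30
  -- iteration 12/12 --
  FD 7: (-6.062,-3.5) -> (0,0) [heading=30, draw]
  RT 30: heading 30 -> 0
]
Final: pos=(0,0), heading=0, 12 segment(s) drawn

Start position: (0, 0)
Final position: (0, 0)
Distance = 0; < 1e-6 -> CLOSED

Answer: yes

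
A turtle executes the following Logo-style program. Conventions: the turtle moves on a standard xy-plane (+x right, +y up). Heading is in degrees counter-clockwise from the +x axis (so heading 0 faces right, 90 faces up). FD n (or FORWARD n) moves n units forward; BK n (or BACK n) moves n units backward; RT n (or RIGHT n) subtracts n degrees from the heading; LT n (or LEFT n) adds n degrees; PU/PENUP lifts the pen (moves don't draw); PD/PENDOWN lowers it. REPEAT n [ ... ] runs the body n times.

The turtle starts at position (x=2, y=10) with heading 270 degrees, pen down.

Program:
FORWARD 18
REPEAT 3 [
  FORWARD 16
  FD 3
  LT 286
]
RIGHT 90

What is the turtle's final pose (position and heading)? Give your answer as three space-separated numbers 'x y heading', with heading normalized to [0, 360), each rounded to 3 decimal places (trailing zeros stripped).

Answer: -26.332 -16.124 318

Derivation:
Executing turtle program step by step:
Start: pos=(2,10), heading=270, pen down
FD 18: (2,10) -> (2,-8) [heading=270, draw]
REPEAT 3 [
  -- iteration 1/3 --
  FD 16: (2,-8) -> (2,-24) [heading=270, draw]
  FD 3: (2,-24) -> (2,-27) [heading=270, draw]
  LT 286: heading 270 -> 196
  -- iteration 2/3 --
  FD 16: (2,-27) -> (-13.38,-31.41) [heading=196, draw]
  FD 3: (-13.38,-31.41) -> (-16.264,-32.237) [heading=196, draw]
  LT 286: heading 196 -> 122
  -- iteration 3/3 --
  FD 16: (-16.264,-32.237) -> (-24.743,-18.668) [heading=122, draw]
  FD 3: (-24.743,-18.668) -> (-26.332,-16.124) [heading=122, draw]
  LT 286: heading 122 -> 48
]
RT 90: heading 48 -> 318
Final: pos=(-26.332,-16.124), heading=318, 7 segment(s) drawn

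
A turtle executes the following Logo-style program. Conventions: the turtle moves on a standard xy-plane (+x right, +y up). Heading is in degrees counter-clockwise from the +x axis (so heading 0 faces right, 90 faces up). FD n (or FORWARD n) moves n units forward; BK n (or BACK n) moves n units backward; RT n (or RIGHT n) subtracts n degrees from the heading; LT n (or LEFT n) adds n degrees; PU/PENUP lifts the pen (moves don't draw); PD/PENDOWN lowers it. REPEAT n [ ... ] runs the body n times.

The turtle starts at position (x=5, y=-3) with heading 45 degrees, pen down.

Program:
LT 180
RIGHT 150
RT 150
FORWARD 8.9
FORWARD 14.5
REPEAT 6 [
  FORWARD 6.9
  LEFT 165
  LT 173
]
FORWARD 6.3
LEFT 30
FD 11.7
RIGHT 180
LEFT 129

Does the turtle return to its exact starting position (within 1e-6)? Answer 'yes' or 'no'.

Answer: no

Derivation:
Executing turtle program step by step:
Start: pos=(5,-3), heading=45, pen down
LT 180: heading 45 -> 225
RT 150: heading 225 -> 75
RT 150: heading 75 -> 285
FD 8.9: (5,-3) -> (7.303,-11.597) [heading=285, draw]
FD 14.5: (7.303,-11.597) -> (11.056,-25.603) [heading=285, draw]
REPEAT 6 [
  -- iteration 1/6 --
  FD 6.9: (11.056,-25.603) -> (12.842,-32.268) [heading=285, draw]
  LT 165: heading 285 -> 90
  LT 173: heading 90 -> 263
  -- iteration 2/6 --
  FD 6.9: (12.842,-32.268) -> (12.001,-39.116) [heading=263, draw]
  LT 165: heading 263 -> 68
  LT 173: heading 68 -> 241
  -- iteration 3/6 --
  FD 6.9: (12.001,-39.116) -> (8.656,-45.151) [heading=241, draw]
  LT 165: heading 241 -> 46
  LT 173: heading 46 -> 219
  -- iteration 4/6 --
  FD 6.9: (8.656,-45.151) -> (3.294,-49.493) [heading=219, draw]
  LT 165: heading 219 -> 24
  LT 173: heading 24 -> 197
  -- iteration 5/6 --
  FD 6.9: (3.294,-49.493) -> (-3.305,-51.511) [heading=197, draw]
  LT 165: heading 197 -> 2
  LT 173: heading 2 -> 175
  -- iteration 6/6 --
  FD 6.9: (-3.305,-51.511) -> (-10.178,-50.909) [heading=175, draw]
  LT 165: heading 175 -> 340
  LT 173: heading 340 -> 153
]
FD 6.3: (-10.178,-50.909) -> (-15.792,-48.049) [heading=153, draw]
LT 30: heading 153 -> 183
FD 11.7: (-15.792,-48.049) -> (-27.476,-48.661) [heading=183, draw]
RT 180: heading 183 -> 3
LT 129: heading 3 -> 132
Final: pos=(-27.476,-48.661), heading=132, 10 segment(s) drawn

Start position: (5, -3)
Final position: (-27.476, -48.661)
Distance = 56.033; >= 1e-6 -> NOT closed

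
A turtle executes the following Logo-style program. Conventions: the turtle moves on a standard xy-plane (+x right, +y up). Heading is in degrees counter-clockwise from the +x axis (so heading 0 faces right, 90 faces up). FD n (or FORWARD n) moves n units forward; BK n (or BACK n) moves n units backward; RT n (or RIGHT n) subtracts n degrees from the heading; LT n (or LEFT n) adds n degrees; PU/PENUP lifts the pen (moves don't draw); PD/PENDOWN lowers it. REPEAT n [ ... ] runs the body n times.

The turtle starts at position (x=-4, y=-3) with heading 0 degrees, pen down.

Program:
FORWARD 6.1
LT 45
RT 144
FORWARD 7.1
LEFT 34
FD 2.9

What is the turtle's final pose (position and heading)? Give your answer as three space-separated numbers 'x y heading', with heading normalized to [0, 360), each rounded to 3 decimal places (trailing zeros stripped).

Answer: 2.215 -12.641 295

Derivation:
Executing turtle program step by step:
Start: pos=(-4,-3), heading=0, pen down
FD 6.1: (-4,-3) -> (2.1,-3) [heading=0, draw]
LT 45: heading 0 -> 45
RT 144: heading 45 -> 261
FD 7.1: (2.1,-3) -> (0.989,-10.013) [heading=261, draw]
LT 34: heading 261 -> 295
FD 2.9: (0.989,-10.013) -> (2.215,-12.641) [heading=295, draw]
Final: pos=(2.215,-12.641), heading=295, 3 segment(s) drawn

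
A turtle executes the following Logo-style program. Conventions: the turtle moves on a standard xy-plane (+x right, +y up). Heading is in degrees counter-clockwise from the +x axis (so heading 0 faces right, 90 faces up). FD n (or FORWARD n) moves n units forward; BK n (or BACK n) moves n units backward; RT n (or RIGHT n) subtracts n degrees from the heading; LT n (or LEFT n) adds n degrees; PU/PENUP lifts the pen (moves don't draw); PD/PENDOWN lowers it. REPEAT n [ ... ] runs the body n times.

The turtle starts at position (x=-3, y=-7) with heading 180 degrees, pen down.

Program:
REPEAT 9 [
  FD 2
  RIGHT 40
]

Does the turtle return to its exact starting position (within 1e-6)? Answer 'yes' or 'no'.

Executing turtle program step by step:
Start: pos=(-3,-7), heading=180, pen down
REPEAT 9 [
  -- iteration 1/9 --
  FD 2: (-3,-7) -> (-5,-7) [heading=180, draw]
  RT 40: heading 180 -> 140
  -- iteration 2/9 --
  FD 2: (-5,-7) -> (-6.532,-5.714) [heading=140, draw]
  RT 40: heading 140 -> 100
  -- iteration 3/9 --
  FD 2: (-6.532,-5.714) -> (-6.879,-3.745) [heading=100, draw]
  RT 40: heading 100 -> 60
  -- iteration 4/9 --
  FD 2: (-6.879,-3.745) -> (-5.879,-2.013) [heading=60, draw]
  RT 40: heading 60 -> 20
  -- iteration 5/9 --
  FD 2: (-5.879,-2.013) -> (-4,-1.329) [heading=20, draw]
  RT 40: heading 20 -> 340
  -- iteration 6/9 --
  FD 2: (-4,-1.329) -> (-2.121,-2.013) [heading=340, draw]
  RT 40: heading 340 -> 300
  -- iteration 7/9 --
  FD 2: (-2.121,-2.013) -> (-1.121,-3.745) [heading=300, draw]
  RT 40: heading 300 -> 260
  -- iteration 8/9 --
  FD 2: (-1.121,-3.745) -> (-1.468,-5.714) [heading=260, draw]
  RT 40: heading 260 -> 220
  -- iteration 9/9 --
  FD 2: (-1.468,-5.714) -> (-3,-7) [heading=220, draw]
  RT 40: heading 220 -> 180
]
Final: pos=(-3,-7), heading=180, 9 segment(s) drawn

Start position: (-3, -7)
Final position: (-3, -7)
Distance = 0; < 1e-6 -> CLOSED

Answer: yes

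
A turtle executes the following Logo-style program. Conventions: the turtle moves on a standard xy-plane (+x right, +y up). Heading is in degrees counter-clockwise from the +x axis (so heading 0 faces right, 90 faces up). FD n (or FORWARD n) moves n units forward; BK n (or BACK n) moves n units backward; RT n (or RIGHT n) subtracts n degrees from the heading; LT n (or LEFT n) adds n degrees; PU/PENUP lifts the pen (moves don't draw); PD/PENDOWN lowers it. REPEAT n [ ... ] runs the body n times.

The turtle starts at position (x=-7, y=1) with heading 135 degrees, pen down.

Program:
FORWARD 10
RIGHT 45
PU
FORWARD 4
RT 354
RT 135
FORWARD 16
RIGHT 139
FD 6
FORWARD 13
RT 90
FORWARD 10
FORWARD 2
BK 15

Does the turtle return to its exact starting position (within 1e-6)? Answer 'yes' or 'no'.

Answer: no

Derivation:
Executing turtle program step by step:
Start: pos=(-7,1), heading=135, pen down
FD 10: (-7,1) -> (-14.071,8.071) [heading=135, draw]
RT 45: heading 135 -> 90
PU: pen up
FD 4: (-14.071,8.071) -> (-14.071,12.071) [heading=90, move]
RT 354: heading 90 -> 96
RT 135: heading 96 -> 321
FD 16: (-14.071,12.071) -> (-1.637,2.002) [heading=321, move]
RT 139: heading 321 -> 182
FD 6: (-1.637,2.002) -> (-7.633,1.793) [heading=182, move]
FD 13: (-7.633,1.793) -> (-20.625,1.339) [heading=182, move]
RT 90: heading 182 -> 92
FD 10: (-20.625,1.339) -> (-20.974,11.333) [heading=92, move]
FD 2: (-20.974,11.333) -> (-21.044,13.332) [heading=92, move]
BK 15: (-21.044,13.332) -> (-20.52,-1.659) [heading=92, move]
Final: pos=(-20.52,-1.659), heading=92, 1 segment(s) drawn

Start position: (-7, 1)
Final position: (-20.52, -1.659)
Distance = 13.78; >= 1e-6 -> NOT closed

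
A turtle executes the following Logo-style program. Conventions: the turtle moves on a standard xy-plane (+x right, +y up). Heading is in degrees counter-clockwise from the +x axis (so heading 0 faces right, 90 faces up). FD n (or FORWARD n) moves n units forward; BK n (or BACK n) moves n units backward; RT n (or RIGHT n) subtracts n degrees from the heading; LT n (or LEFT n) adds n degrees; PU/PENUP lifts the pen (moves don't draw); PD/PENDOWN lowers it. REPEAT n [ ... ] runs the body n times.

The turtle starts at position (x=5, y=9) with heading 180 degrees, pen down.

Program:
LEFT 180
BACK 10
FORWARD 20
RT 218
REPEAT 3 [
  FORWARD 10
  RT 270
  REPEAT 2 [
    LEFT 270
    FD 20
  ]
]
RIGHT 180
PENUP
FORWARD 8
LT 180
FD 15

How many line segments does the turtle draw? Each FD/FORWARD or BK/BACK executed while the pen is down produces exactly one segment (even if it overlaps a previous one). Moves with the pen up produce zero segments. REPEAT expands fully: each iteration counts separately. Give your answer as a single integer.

Answer: 11

Derivation:
Executing turtle program step by step:
Start: pos=(5,9), heading=180, pen down
LT 180: heading 180 -> 0
BK 10: (5,9) -> (-5,9) [heading=0, draw]
FD 20: (-5,9) -> (15,9) [heading=0, draw]
RT 218: heading 0 -> 142
REPEAT 3 [
  -- iteration 1/3 --
  FD 10: (15,9) -> (7.12,15.157) [heading=142, draw]
  RT 270: heading 142 -> 232
  REPEAT 2 [
    -- iteration 1/2 --
    LT 270: heading 232 -> 142
    FD 20: (7.12,15.157) -> (-8.64,27.47) [heading=142, draw]
    -- iteration 2/2 --
    LT 270: heading 142 -> 52
    FD 20: (-8.64,27.47) -> (3.673,43.23) [heading=52, draw]
  ]
  -- iteration 2/3 --
  FD 10: (3.673,43.23) -> (9.83,51.11) [heading=52, draw]
  RT 270: heading 52 -> 142
  REPEAT 2 [
    -- iteration 1/2 --
    LT 270: heading 142 -> 52
    FD 20: (9.83,51.11) -> (22.143,66.87) [heading=52, draw]
    -- iteration 2/2 --
    LT 270: heading 52 -> 322
    FD 20: (22.143,66.87) -> (37.903,54.557) [heading=322, draw]
  ]
  -- iteration 3/3 --
  FD 10: (37.903,54.557) -> (45.783,48.401) [heading=322, draw]
  RT 270: heading 322 -> 52
  REPEAT 2 [
    -- iteration 1/2 --
    LT 270: heading 52 -> 322
    FD 20: (45.783,48.401) -> (61.543,36.087) [heading=322, draw]
    -- iteration 2/2 --
    LT 270: heading 322 -> 232
    FD 20: (61.543,36.087) -> (49.23,20.327) [heading=232, draw]
  ]
]
RT 180: heading 232 -> 52
PU: pen up
FD 8: (49.23,20.327) -> (54.155,26.631) [heading=52, move]
LT 180: heading 52 -> 232
FD 15: (54.155,26.631) -> (44.92,14.811) [heading=232, move]
Final: pos=(44.92,14.811), heading=232, 11 segment(s) drawn
Segments drawn: 11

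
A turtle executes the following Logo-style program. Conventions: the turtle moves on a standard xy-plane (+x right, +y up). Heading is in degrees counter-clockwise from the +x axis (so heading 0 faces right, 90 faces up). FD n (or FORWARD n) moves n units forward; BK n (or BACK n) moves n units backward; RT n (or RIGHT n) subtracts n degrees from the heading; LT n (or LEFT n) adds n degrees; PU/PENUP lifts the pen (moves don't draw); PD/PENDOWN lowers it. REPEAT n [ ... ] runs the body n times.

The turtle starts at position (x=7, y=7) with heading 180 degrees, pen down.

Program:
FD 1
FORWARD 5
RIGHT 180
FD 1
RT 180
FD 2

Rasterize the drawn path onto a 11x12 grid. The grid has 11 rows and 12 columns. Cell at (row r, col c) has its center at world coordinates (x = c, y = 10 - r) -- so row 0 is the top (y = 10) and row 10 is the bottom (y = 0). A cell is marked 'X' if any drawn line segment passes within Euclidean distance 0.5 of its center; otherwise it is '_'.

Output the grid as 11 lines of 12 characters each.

Answer: ____________
____________
____________
XXXXXXXX____
____________
____________
____________
____________
____________
____________
____________

Derivation:
Segment 0: (7,7) -> (6,7)
Segment 1: (6,7) -> (1,7)
Segment 2: (1,7) -> (2,7)
Segment 3: (2,7) -> (0,7)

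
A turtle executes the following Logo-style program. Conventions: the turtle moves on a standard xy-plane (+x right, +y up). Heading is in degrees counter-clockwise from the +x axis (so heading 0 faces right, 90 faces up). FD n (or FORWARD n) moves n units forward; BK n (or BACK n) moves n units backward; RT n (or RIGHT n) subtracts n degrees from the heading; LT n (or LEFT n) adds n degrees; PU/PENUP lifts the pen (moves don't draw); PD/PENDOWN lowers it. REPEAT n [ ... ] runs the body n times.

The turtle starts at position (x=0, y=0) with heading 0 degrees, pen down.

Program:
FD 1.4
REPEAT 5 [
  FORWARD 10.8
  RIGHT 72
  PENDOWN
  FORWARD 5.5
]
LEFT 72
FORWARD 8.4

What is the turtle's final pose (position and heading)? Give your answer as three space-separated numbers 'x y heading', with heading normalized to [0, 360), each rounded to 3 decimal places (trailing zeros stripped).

Executing turtle program step by step:
Start: pos=(0,0), heading=0, pen down
FD 1.4: (0,0) -> (1.4,0) [heading=0, draw]
REPEAT 5 [
  -- iteration 1/5 --
  FD 10.8: (1.4,0) -> (12.2,0) [heading=0, draw]
  RT 72: heading 0 -> 288
  PD: pen down
  FD 5.5: (12.2,0) -> (13.9,-5.231) [heading=288, draw]
  -- iteration 2/5 --
  FD 10.8: (13.9,-5.231) -> (17.237,-15.502) [heading=288, draw]
  RT 72: heading 288 -> 216
  PD: pen down
  FD 5.5: (17.237,-15.502) -> (12.787,-18.735) [heading=216, draw]
  -- iteration 3/5 --
  FD 10.8: (12.787,-18.735) -> (4.05,-25.083) [heading=216, draw]
  RT 72: heading 216 -> 144
  PD: pen down
  FD 5.5: (4.05,-25.083) -> (-0.4,-21.85) [heading=144, draw]
  -- iteration 4/5 --
  FD 10.8: (-0.4,-21.85) -> (-9.137,-15.502) [heading=144, draw]
  RT 72: heading 144 -> 72
  PD: pen down
  FD 5.5: (-9.137,-15.502) -> (-7.437,-10.271) [heading=72, draw]
  -- iteration 5/5 --
  FD 10.8: (-7.437,-10.271) -> (-4.1,0) [heading=72, draw]
  RT 72: heading 72 -> 0
  PD: pen down
  FD 5.5: (-4.1,0) -> (1.4,0) [heading=0, draw]
]
LT 72: heading 0 -> 72
FD 8.4: (1.4,0) -> (3.996,7.989) [heading=72, draw]
Final: pos=(3.996,7.989), heading=72, 12 segment(s) drawn

Answer: 3.996 7.989 72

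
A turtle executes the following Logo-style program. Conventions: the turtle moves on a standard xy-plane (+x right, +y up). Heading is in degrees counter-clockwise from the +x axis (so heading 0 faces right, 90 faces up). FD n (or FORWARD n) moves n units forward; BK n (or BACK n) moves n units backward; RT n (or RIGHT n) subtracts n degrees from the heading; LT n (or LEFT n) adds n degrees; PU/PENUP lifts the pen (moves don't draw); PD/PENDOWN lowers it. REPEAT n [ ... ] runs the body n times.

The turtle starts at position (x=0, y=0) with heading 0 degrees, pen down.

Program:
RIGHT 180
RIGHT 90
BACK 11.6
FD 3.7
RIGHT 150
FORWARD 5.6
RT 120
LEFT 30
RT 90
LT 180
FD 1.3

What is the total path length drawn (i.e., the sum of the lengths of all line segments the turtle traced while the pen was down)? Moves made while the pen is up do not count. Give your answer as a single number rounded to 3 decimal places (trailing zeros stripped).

Answer: 22.2

Derivation:
Executing turtle program step by step:
Start: pos=(0,0), heading=0, pen down
RT 180: heading 0 -> 180
RT 90: heading 180 -> 90
BK 11.6: (0,0) -> (0,-11.6) [heading=90, draw]
FD 3.7: (0,-11.6) -> (0,-7.9) [heading=90, draw]
RT 150: heading 90 -> 300
FD 5.6: (0,-7.9) -> (2.8,-12.75) [heading=300, draw]
RT 120: heading 300 -> 180
LT 30: heading 180 -> 210
RT 90: heading 210 -> 120
LT 180: heading 120 -> 300
FD 1.3: (2.8,-12.75) -> (3.45,-13.876) [heading=300, draw]
Final: pos=(3.45,-13.876), heading=300, 4 segment(s) drawn

Segment lengths:
  seg 1: (0,0) -> (0,-11.6), length = 11.6
  seg 2: (0,-11.6) -> (0,-7.9), length = 3.7
  seg 3: (0,-7.9) -> (2.8,-12.75), length = 5.6
  seg 4: (2.8,-12.75) -> (3.45,-13.876), length = 1.3
Total = 22.2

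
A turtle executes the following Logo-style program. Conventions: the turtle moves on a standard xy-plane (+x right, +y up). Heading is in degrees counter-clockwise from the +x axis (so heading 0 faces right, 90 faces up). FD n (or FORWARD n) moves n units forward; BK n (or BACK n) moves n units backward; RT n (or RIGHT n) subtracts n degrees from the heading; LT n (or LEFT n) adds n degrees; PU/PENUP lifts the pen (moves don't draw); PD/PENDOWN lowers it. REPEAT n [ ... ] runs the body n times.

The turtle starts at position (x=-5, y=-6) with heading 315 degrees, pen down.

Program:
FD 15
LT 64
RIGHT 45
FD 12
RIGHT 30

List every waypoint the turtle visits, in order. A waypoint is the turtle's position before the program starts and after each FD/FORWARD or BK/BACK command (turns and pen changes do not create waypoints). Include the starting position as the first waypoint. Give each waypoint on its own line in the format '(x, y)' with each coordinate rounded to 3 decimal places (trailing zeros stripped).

Executing turtle program step by step:
Start: pos=(-5,-6), heading=315, pen down
FD 15: (-5,-6) -> (5.607,-16.607) [heading=315, draw]
LT 64: heading 315 -> 19
RT 45: heading 19 -> 334
FD 12: (5.607,-16.607) -> (16.392,-21.867) [heading=334, draw]
RT 30: heading 334 -> 304
Final: pos=(16.392,-21.867), heading=304, 2 segment(s) drawn
Waypoints (3 total):
(-5, -6)
(5.607, -16.607)
(16.392, -21.867)

Answer: (-5, -6)
(5.607, -16.607)
(16.392, -21.867)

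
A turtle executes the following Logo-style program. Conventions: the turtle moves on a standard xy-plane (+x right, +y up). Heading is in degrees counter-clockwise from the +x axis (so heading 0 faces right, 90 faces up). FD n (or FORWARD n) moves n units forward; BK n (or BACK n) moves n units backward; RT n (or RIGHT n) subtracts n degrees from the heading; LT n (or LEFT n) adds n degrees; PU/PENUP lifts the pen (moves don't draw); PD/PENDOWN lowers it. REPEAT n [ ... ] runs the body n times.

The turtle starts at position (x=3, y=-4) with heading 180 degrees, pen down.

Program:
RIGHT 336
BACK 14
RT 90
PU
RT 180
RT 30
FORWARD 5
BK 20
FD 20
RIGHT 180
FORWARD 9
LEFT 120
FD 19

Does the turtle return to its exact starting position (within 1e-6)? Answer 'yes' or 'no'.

Answer: no

Derivation:
Executing turtle program step by step:
Start: pos=(3,-4), heading=180, pen down
RT 336: heading 180 -> 204
BK 14: (3,-4) -> (15.79,1.694) [heading=204, draw]
RT 90: heading 204 -> 114
PU: pen up
RT 180: heading 114 -> 294
RT 30: heading 294 -> 264
FD 5: (15.79,1.694) -> (15.267,-3.278) [heading=264, move]
BK 20: (15.267,-3.278) -> (17.358,16.612) [heading=264, move]
FD 20: (17.358,16.612) -> (15.267,-3.278) [heading=264, move]
RT 180: heading 264 -> 84
FD 9: (15.267,-3.278) -> (16.208,5.672) [heading=84, move]
LT 120: heading 84 -> 204
FD 19: (16.208,5.672) -> (-1.15,-2.056) [heading=204, move]
Final: pos=(-1.15,-2.056), heading=204, 1 segment(s) drawn

Start position: (3, -4)
Final position: (-1.15, -2.056)
Distance = 4.583; >= 1e-6 -> NOT closed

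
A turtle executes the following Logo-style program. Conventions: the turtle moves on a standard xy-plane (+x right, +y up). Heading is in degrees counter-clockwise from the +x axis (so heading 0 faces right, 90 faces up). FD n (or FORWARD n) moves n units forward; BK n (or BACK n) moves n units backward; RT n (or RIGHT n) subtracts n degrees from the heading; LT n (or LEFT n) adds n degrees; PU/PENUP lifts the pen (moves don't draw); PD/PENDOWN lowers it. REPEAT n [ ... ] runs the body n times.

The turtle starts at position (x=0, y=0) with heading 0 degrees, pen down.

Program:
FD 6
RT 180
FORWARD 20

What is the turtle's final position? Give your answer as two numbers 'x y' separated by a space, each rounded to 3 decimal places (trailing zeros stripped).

Executing turtle program step by step:
Start: pos=(0,0), heading=0, pen down
FD 6: (0,0) -> (6,0) [heading=0, draw]
RT 180: heading 0 -> 180
FD 20: (6,0) -> (-14,0) [heading=180, draw]
Final: pos=(-14,0), heading=180, 2 segment(s) drawn

Answer: -14 0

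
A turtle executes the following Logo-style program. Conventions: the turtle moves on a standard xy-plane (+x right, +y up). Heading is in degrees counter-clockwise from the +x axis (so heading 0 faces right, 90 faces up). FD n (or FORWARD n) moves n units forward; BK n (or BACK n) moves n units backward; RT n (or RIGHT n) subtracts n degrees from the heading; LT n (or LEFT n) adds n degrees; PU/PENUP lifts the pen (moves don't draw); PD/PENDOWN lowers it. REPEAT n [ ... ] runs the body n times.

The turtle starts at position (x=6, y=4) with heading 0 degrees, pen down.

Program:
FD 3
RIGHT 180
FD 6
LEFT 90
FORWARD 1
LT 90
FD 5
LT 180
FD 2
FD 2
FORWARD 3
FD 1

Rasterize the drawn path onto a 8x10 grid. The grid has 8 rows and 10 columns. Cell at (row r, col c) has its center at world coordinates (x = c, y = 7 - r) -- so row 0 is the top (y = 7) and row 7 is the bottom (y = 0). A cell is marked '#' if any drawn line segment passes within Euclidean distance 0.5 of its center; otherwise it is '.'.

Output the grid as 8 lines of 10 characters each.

Answer: ..........
..........
..........
...#######
#########.
..........
..........
..........

Derivation:
Segment 0: (6,4) -> (9,4)
Segment 1: (9,4) -> (3,4)
Segment 2: (3,4) -> (3,3)
Segment 3: (3,3) -> (8,3)
Segment 4: (8,3) -> (6,3)
Segment 5: (6,3) -> (4,3)
Segment 6: (4,3) -> (1,3)
Segment 7: (1,3) -> (0,3)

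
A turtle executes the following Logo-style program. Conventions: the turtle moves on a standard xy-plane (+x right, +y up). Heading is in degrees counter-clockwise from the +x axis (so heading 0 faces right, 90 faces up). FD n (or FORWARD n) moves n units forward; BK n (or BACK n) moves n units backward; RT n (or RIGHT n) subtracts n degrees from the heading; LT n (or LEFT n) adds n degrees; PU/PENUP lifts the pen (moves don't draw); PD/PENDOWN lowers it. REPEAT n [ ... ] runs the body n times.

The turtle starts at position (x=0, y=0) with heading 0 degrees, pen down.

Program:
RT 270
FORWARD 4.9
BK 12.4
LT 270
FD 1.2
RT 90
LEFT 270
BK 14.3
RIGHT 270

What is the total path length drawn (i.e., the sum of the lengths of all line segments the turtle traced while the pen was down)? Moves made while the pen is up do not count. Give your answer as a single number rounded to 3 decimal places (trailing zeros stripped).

Answer: 32.8

Derivation:
Executing turtle program step by step:
Start: pos=(0,0), heading=0, pen down
RT 270: heading 0 -> 90
FD 4.9: (0,0) -> (0,4.9) [heading=90, draw]
BK 12.4: (0,4.9) -> (0,-7.5) [heading=90, draw]
LT 270: heading 90 -> 0
FD 1.2: (0,-7.5) -> (1.2,-7.5) [heading=0, draw]
RT 90: heading 0 -> 270
LT 270: heading 270 -> 180
BK 14.3: (1.2,-7.5) -> (15.5,-7.5) [heading=180, draw]
RT 270: heading 180 -> 270
Final: pos=(15.5,-7.5), heading=270, 4 segment(s) drawn

Segment lengths:
  seg 1: (0,0) -> (0,4.9), length = 4.9
  seg 2: (0,4.9) -> (0,-7.5), length = 12.4
  seg 3: (0,-7.5) -> (1.2,-7.5), length = 1.2
  seg 4: (1.2,-7.5) -> (15.5,-7.5), length = 14.3
Total = 32.8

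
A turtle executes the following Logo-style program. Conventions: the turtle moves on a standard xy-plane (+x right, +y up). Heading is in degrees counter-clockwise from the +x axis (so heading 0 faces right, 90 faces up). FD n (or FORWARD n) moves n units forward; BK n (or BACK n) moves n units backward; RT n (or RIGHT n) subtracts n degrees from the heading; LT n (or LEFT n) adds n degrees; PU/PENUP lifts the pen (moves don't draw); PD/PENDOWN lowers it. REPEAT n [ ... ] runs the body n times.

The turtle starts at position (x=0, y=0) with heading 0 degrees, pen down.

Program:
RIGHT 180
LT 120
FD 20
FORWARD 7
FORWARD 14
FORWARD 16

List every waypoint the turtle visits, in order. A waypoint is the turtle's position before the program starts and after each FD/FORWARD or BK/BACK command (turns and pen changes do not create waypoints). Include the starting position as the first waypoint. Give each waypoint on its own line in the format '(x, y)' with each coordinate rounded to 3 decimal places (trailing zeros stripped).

Answer: (0, 0)
(10, -17.321)
(13.5, -23.383)
(20.5, -35.507)
(28.5, -49.363)

Derivation:
Executing turtle program step by step:
Start: pos=(0,0), heading=0, pen down
RT 180: heading 0 -> 180
LT 120: heading 180 -> 300
FD 20: (0,0) -> (10,-17.321) [heading=300, draw]
FD 7: (10,-17.321) -> (13.5,-23.383) [heading=300, draw]
FD 14: (13.5,-23.383) -> (20.5,-35.507) [heading=300, draw]
FD 16: (20.5,-35.507) -> (28.5,-49.363) [heading=300, draw]
Final: pos=(28.5,-49.363), heading=300, 4 segment(s) drawn
Waypoints (5 total):
(0, 0)
(10, -17.321)
(13.5, -23.383)
(20.5, -35.507)
(28.5, -49.363)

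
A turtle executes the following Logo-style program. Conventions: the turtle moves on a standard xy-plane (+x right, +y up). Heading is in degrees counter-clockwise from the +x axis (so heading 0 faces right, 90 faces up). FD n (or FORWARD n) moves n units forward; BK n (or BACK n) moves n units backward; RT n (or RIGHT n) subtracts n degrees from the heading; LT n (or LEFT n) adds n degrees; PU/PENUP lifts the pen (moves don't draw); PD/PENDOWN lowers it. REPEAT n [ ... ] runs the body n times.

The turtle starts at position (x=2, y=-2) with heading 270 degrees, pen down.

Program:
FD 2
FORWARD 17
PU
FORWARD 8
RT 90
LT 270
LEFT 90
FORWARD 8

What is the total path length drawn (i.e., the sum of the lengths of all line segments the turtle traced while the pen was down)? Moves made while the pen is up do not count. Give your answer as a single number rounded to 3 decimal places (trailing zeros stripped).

Answer: 19

Derivation:
Executing turtle program step by step:
Start: pos=(2,-2), heading=270, pen down
FD 2: (2,-2) -> (2,-4) [heading=270, draw]
FD 17: (2,-4) -> (2,-21) [heading=270, draw]
PU: pen up
FD 8: (2,-21) -> (2,-29) [heading=270, move]
RT 90: heading 270 -> 180
LT 270: heading 180 -> 90
LT 90: heading 90 -> 180
FD 8: (2,-29) -> (-6,-29) [heading=180, move]
Final: pos=(-6,-29), heading=180, 2 segment(s) drawn

Segment lengths:
  seg 1: (2,-2) -> (2,-4), length = 2
  seg 2: (2,-4) -> (2,-21), length = 17
Total = 19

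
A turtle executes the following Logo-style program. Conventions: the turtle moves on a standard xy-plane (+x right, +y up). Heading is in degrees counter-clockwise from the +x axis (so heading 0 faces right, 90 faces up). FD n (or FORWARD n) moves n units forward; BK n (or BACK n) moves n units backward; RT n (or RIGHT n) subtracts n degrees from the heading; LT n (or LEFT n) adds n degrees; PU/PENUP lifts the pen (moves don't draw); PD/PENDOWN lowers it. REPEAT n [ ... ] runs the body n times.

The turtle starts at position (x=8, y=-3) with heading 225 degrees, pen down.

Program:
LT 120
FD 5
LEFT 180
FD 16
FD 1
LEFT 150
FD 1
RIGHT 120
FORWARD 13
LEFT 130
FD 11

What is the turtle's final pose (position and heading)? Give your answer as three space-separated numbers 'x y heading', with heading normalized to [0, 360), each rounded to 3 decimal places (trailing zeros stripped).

Executing turtle program step by step:
Start: pos=(8,-3), heading=225, pen down
LT 120: heading 225 -> 345
FD 5: (8,-3) -> (12.83,-4.294) [heading=345, draw]
LT 180: heading 345 -> 165
FD 16: (12.83,-4.294) -> (-2.625,-0.153) [heading=165, draw]
FD 1: (-2.625,-0.153) -> (-3.591,0.106) [heading=165, draw]
LT 150: heading 165 -> 315
FD 1: (-3.591,0.106) -> (-2.884,-0.601) [heading=315, draw]
RT 120: heading 315 -> 195
FD 13: (-2.884,-0.601) -> (-15.441,-3.966) [heading=195, draw]
LT 130: heading 195 -> 325
FD 11: (-15.441,-3.966) -> (-6.43,-10.275) [heading=325, draw]
Final: pos=(-6.43,-10.275), heading=325, 6 segment(s) drawn

Answer: -6.43 -10.275 325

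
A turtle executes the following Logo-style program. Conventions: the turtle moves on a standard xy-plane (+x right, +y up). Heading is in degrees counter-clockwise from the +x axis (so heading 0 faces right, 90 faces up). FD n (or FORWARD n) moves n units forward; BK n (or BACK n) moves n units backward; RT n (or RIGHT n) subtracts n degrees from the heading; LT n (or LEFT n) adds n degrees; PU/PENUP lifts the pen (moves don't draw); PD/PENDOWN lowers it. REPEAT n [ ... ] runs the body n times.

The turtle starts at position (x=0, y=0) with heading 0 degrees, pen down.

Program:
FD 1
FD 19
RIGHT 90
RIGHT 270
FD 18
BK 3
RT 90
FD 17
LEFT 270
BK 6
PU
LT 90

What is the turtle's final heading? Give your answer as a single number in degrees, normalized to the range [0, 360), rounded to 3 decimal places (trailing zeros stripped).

Executing turtle program step by step:
Start: pos=(0,0), heading=0, pen down
FD 1: (0,0) -> (1,0) [heading=0, draw]
FD 19: (1,0) -> (20,0) [heading=0, draw]
RT 90: heading 0 -> 270
RT 270: heading 270 -> 0
FD 18: (20,0) -> (38,0) [heading=0, draw]
BK 3: (38,0) -> (35,0) [heading=0, draw]
RT 90: heading 0 -> 270
FD 17: (35,0) -> (35,-17) [heading=270, draw]
LT 270: heading 270 -> 180
BK 6: (35,-17) -> (41,-17) [heading=180, draw]
PU: pen up
LT 90: heading 180 -> 270
Final: pos=(41,-17), heading=270, 6 segment(s) drawn

Answer: 270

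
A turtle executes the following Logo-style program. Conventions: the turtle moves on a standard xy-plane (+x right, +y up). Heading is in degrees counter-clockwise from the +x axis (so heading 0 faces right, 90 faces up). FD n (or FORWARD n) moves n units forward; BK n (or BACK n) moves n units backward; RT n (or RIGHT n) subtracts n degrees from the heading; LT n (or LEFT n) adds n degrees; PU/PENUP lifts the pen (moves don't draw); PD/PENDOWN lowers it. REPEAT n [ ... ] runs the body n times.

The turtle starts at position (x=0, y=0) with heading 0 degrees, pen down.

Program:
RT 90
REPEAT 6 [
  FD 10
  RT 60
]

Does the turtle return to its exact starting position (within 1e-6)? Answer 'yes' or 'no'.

Answer: yes

Derivation:
Executing turtle program step by step:
Start: pos=(0,0), heading=0, pen down
RT 90: heading 0 -> 270
REPEAT 6 [
  -- iteration 1/6 --
  FD 10: (0,0) -> (0,-10) [heading=270, draw]
  RT 60: heading 270 -> 210
  -- iteration 2/6 --
  FD 10: (0,-10) -> (-8.66,-15) [heading=210, draw]
  RT 60: heading 210 -> 150
  -- iteration 3/6 --
  FD 10: (-8.66,-15) -> (-17.321,-10) [heading=150, draw]
  RT 60: heading 150 -> 90
  -- iteration 4/6 --
  FD 10: (-17.321,-10) -> (-17.321,0) [heading=90, draw]
  RT 60: heading 90 -> 30
  -- iteration 5/6 --
  FD 10: (-17.321,0) -> (-8.66,5) [heading=30, draw]
  RT 60: heading 30 -> 330
  -- iteration 6/6 --
  FD 10: (-8.66,5) -> (0,0) [heading=330, draw]
  RT 60: heading 330 -> 270
]
Final: pos=(0,0), heading=270, 6 segment(s) drawn

Start position: (0, 0)
Final position: (0, 0)
Distance = 0; < 1e-6 -> CLOSED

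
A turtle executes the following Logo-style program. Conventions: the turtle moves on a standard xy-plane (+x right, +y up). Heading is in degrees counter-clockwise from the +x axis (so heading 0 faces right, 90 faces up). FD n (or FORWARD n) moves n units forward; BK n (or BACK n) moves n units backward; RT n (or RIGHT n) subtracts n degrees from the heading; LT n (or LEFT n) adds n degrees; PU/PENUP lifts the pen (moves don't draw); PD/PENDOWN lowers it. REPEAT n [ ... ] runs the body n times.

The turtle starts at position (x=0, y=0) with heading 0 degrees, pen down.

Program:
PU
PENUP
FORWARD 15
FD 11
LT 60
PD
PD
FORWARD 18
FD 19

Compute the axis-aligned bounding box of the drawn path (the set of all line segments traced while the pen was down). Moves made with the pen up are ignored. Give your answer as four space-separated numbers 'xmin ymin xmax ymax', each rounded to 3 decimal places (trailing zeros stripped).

Answer: 26 0 44.5 32.043

Derivation:
Executing turtle program step by step:
Start: pos=(0,0), heading=0, pen down
PU: pen up
PU: pen up
FD 15: (0,0) -> (15,0) [heading=0, move]
FD 11: (15,0) -> (26,0) [heading=0, move]
LT 60: heading 0 -> 60
PD: pen down
PD: pen down
FD 18: (26,0) -> (35,15.588) [heading=60, draw]
FD 19: (35,15.588) -> (44.5,32.043) [heading=60, draw]
Final: pos=(44.5,32.043), heading=60, 2 segment(s) drawn

Segment endpoints: x in {26, 35, 44.5}, y in {0, 15.588, 32.043}
xmin=26, ymin=0, xmax=44.5, ymax=32.043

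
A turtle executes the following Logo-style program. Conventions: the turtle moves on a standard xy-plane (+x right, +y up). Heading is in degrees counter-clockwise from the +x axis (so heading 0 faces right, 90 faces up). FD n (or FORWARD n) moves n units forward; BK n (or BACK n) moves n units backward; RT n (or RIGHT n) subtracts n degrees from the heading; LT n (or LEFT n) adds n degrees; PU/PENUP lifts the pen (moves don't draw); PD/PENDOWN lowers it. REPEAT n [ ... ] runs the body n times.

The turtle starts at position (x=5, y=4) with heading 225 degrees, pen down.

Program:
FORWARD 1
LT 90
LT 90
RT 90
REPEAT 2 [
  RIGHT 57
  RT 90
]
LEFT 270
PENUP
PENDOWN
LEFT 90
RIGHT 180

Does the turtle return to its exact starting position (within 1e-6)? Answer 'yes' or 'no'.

Answer: no

Derivation:
Executing turtle program step by step:
Start: pos=(5,4), heading=225, pen down
FD 1: (5,4) -> (4.293,3.293) [heading=225, draw]
LT 90: heading 225 -> 315
LT 90: heading 315 -> 45
RT 90: heading 45 -> 315
REPEAT 2 [
  -- iteration 1/2 --
  RT 57: heading 315 -> 258
  RT 90: heading 258 -> 168
  -- iteration 2/2 --
  RT 57: heading 168 -> 111
  RT 90: heading 111 -> 21
]
LT 270: heading 21 -> 291
PU: pen up
PD: pen down
LT 90: heading 291 -> 21
RT 180: heading 21 -> 201
Final: pos=(4.293,3.293), heading=201, 1 segment(s) drawn

Start position: (5, 4)
Final position: (4.293, 3.293)
Distance = 1; >= 1e-6 -> NOT closed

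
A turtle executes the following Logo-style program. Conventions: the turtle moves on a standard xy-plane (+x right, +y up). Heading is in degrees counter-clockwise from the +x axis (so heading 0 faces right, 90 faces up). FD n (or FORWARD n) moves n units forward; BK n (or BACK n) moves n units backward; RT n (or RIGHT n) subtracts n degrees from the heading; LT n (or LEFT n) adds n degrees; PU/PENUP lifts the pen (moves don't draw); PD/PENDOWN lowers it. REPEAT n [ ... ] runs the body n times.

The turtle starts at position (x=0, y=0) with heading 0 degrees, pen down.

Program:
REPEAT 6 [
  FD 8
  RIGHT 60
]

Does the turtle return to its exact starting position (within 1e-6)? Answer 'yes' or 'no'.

Answer: yes

Derivation:
Executing turtle program step by step:
Start: pos=(0,0), heading=0, pen down
REPEAT 6 [
  -- iteration 1/6 --
  FD 8: (0,0) -> (8,0) [heading=0, draw]
  RT 60: heading 0 -> 300
  -- iteration 2/6 --
  FD 8: (8,0) -> (12,-6.928) [heading=300, draw]
  RT 60: heading 300 -> 240
  -- iteration 3/6 --
  FD 8: (12,-6.928) -> (8,-13.856) [heading=240, draw]
  RT 60: heading 240 -> 180
  -- iteration 4/6 --
  FD 8: (8,-13.856) -> (0,-13.856) [heading=180, draw]
  RT 60: heading 180 -> 120
  -- iteration 5/6 --
  FD 8: (0,-13.856) -> (-4,-6.928) [heading=120, draw]
  RT 60: heading 120 -> 60
  -- iteration 6/6 --
  FD 8: (-4,-6.928) -> (0,0) [heading=60, draw]
  RT 60: heading 60 -> 0
]
Final: pos=(0,0), heading=0, 6 segment(s) drawn

Start position: (0, 0)
Final position: (0, 0)
Distance = 0; < 1e-6 -> CLOSED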